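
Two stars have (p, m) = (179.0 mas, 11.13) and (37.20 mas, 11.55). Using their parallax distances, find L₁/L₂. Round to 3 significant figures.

d₁ = 1/p₁ = 1/0.1790″ = 5.5866 pc; d₂ = 1/p₂ = 1/0.03720″ = 26.882 pc.
M₁ = m₁ − 5 log₁₀ d₁ + 5 = 11.13 − 3.7357 + 5 = 12.3943.
M₂ = 11.55 − 7.1473 + 5 = 9.4027.
L₁/L₂ = 10^(0.4(M₂ − M₁)) = 10^(0.4 × (-2.9916)) = 10^(-1.19664) = 0.063586.

L₁/L₂ = 0.0636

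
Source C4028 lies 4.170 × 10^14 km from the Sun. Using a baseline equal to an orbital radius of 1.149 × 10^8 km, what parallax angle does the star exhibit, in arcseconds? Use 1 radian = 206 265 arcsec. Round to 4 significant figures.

0.05683 arcsec

θ ≈ B/d = (1.149 × 10^8) / (4.170 × 10^14) = 2.7554 × 10^-7 rad.
In arcseconds: 2.7554 × 10^-7 × 206265 = 0.056834″.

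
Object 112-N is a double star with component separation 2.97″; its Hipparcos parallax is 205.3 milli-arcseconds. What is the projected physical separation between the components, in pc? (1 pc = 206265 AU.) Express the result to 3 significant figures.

7.01 × 10^-5 pc

d = 1/p = 1/0.2053″ = 4.8709 pc.
At distance d (pc), an angle of θ arcsec spans θ·d AU: s = 2.97 × 4.8709 = 14.467 AU.
= 14.467 / 206265 = 7.0138 × 10^-5 pc.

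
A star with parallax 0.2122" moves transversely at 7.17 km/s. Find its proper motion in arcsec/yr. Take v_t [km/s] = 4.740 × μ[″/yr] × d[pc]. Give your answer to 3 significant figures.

d = 1/p = 1/0.2122″ = 4.7125 pc.
μ = v_t / (4.74 d) = 7.17 / (4.74 × 4.7125) = 7.17 / 22.337 = 0.32099 ″/yr.

0.321 arcsec/yr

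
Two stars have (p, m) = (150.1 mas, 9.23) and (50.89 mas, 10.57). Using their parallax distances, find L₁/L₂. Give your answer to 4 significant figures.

L₁/L₂ = 0.3949

d₁ = 1/p₁ = 1/0.1501″ = 6.6622 pc; d₂ = 1/p₂ = 1/0.05089″ = 19.65 pc.
M₁ = m₁ − 5 log₁₀ d₁ + 5 = 9.23 − 4.1181 + 5 = 10.1119.
M₂ = 10.57 − 6.4668 + 5 = 9.1032.
L₁/L₂ = 10^(0.4(M₂ − M₁)) = 10^(0.4 × (-1.0087)) = 10^(-0.40348) = 0.39493.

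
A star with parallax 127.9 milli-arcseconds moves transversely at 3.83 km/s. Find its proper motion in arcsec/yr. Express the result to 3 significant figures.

d = 1/p = 1/0.1279″ = 7.8186 pc.
μ = v_t / (4.74 d) = 3.83 / (4.74 × 7.8186) = 3.83 / 37.06 = 0.10335 ″/yr.

0.103 arcsec/yr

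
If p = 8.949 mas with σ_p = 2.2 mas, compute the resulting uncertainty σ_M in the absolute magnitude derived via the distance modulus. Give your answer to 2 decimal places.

σ_M = 0.53 mag

M = m − 5 log₁₀ d + 5 = m + 5 log₁₀ p + 5, so ∂M/∂p = 5/(p ln 10).
σ_M = (5/ln 10) · (σ_p/p) = 2.1715 × 2.2/8.949 = 2.1715 × 0.24584 = 0.53384.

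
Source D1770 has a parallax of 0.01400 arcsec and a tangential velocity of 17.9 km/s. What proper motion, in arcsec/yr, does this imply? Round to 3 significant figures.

d = 1/p = 1/0.01400″ = 71.429 pc.
μ = v_t / (4.74 d) = 17.9 / (4.74 × 71.429) = 17.9 / 338.57 = 0.052869 ″/yr.

0.0529 arcsec/yr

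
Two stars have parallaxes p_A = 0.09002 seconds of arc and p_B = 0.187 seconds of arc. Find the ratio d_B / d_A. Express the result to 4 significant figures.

0.4814

Since d = 1/p, d_B/d_A = p_A/p_B.
= 0.09002 / 0.187 = 0.48139.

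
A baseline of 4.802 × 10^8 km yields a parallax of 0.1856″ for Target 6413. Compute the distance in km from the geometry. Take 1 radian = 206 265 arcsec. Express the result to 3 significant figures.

θ = 0.1856″ = 0.1856/206265 = 8.9981 × 10^-7 rad.
d = B/θ = (4.802 × 10^8) / (8.9981 × 10^-7) = 5.3367 × 10^14 km.

5.34 × 10^14 km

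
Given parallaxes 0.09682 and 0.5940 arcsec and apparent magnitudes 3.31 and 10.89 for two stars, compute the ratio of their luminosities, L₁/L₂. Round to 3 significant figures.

L₁/L₂ = 40500

d₁ = 1/p₁ = 1/0.09682″ = 10.328 pc; d₂ = 1/p₂ = 1/0.5940″ = 1.6835 pc.
M₁ = m₁ − 5 log₁₀ d₁ + 5 = 3.31 − 5.0701 + 5 = 3.2399.
M₂ = 10.89 − 1.1311 + 5 = 14.7589.
L₁/L₂ = 10^(0.4(M₂ − M₁)) = 10^(0.4 × 11.5190) = 10^4.60760 = 40514.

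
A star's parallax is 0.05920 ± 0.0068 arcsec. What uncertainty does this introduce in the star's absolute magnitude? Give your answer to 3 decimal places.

σ_M = 0.249 mag

M = m − 5 log₁₀ d + 5 = m + 5 log₁₀ p + 5, so ∂M/∂p = 5/(p ln 10).
σ_M = (5/ln 10) · (σ_p/p) = 2.1715 × 0.0068/0.05920 = 2.1715 × 0.11486 = 0.24942.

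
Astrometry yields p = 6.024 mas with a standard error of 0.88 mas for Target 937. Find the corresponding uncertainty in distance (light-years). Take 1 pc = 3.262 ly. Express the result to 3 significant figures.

79.1 ly

d = 1/p, so σ_d = σ_p / p².
σ_d = 0.000880 / (0.006024)² = 0.000880 / 0.000036289 = 24.25 pc = 24.25 × 3.262 ly = 79.104 ly.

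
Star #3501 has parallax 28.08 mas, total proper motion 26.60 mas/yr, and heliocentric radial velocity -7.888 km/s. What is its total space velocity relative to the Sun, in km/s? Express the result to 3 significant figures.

d = 1/p = 1/0.02808″ = 35.613 pc.
μ = 26.60 mas/yr = 0.02660 ″/yr.
v_t = 4.740 μ d = 4.740 × 0.02660 × 35.613 = 4.4902 km/s.
v = √(v_r² + v_t²) = √((-7.888)² + 4.4902²) = √82.3824 = 9.0765 km/s.

9.08 km/s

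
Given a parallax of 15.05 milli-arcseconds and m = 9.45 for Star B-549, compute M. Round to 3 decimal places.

M = 5.338

d = 1/p = 1/0.01505″ = 66.445 pc.
m − M = 5 log₁₀(66.445) − 5 = 9.1123 − 5 = 4.1123.
M = m − (m − M) = 9.45 − 4.1123 = 5.338.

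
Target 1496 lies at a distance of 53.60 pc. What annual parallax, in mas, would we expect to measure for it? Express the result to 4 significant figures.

p = 1/d = 1/53.6 = 0.018657 arcsec.
= 0.018657 × 1000 = 18.657 mas.

18.66 mas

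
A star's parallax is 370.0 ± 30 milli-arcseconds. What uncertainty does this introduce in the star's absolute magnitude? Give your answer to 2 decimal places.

M = m − 5 log₁₀ d + 5 = m + 5 log₁₀ p + 5, so ∂M/∂p = 5/(p ln 10).
σ_M = (5/ln 10) · (σ_p/p) = 2.1715 × 30/370.0 = 2.1715 × 0.081081 = 0.17607.

σ_M = 0.18 mag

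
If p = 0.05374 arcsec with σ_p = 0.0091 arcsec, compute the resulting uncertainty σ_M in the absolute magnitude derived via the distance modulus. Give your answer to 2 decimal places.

σ_M = 0.37 mag

M = m − 5 log₁₀ d + 5 = m + 5 log₁₀ p + 5, so ∂M/∂p = 5/(p ln 10).
σ_M = (5/ln 10) · (σ_p/p) = 2.1715 × 0.0091/0.05374 = 2.1715 × 0.16933 = 0.3677.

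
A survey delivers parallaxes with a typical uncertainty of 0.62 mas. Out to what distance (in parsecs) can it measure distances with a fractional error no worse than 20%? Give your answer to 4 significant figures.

σ_d/d = σ_p/p, so the condition is σ_p/p ≤ 0.20, i.e. p ≥ σ_p/0.20.
p_min = 0.62/0.20 = 3.1 mas = 0.0031 arcsec.
d_max = 1/p_min = 1/0.0031 = 322.58 pc.

322.6 pc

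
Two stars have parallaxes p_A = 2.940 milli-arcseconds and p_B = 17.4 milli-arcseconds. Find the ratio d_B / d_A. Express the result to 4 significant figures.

0.1690

Since d = 1/p, d_B/d_A = p_A/p_B.
= 2.940 / 17.4 = 0.16897.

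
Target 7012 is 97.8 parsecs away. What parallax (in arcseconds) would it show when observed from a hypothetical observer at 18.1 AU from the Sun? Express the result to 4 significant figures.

0.1851 arcsec

p (arcsec) = B (AU) / d (pc).
p = 18.1 / 97.8 = 0.18507 arcsec.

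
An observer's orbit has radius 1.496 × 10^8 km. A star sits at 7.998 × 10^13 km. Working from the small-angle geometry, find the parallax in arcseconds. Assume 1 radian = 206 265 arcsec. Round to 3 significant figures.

θ ≈ B/d = (1.496 × 10^8) / (7.998 × 10^13) = 1.8705 × 10^-6 rad.
In arcseconds: 1.8705 × 10^-6 × 206265 = 0.38582″.

0.386 arcsec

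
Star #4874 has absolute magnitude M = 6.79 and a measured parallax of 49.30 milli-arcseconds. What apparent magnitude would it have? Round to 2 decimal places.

d = 1/p = 1/0.04930″ = 20.284 pc.
m − M = 5 log₁₀ d − 5 = 5 log₁₀(20.284) − 5 = 6.5358 − 5 = 1.5358.
m = M + (m − M) = 6.79 + 1.5358 = 8.33.

m = 8.33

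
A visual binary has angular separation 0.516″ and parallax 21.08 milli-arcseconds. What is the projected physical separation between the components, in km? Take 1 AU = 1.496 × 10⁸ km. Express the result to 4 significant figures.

3.662 × 10^9 km

d = 1/p = 1/0.02108″ = 47.438 pc.
At distance d (pc), an angle of θ arcsec spans θ·d AU: s = 0.516 × 47.438 = 24.478 AU.
= 24.478 × 1.496 × 10⁸ km = 3.6619 × 10^9 km.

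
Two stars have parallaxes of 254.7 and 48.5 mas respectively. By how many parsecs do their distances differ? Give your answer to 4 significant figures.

16.69 pc

d_A = 1/0.2547″ = 3.9262 pc; d_B = 1/0.04850″ = 20.619 pc.
|d_B − d_A| = |20.619 − 3.9262| = 16.693 pc.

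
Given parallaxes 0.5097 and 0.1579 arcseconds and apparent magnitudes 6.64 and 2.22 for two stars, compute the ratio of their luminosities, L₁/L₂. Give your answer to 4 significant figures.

L₁/L₂ = 0.001637

d₁ = 1/p₁ = 1/0.5097″ = 1.9619 pc; d₂ = 1/p₂ = 1/0.1579″ = 6.3331 pc.
M₁ = m₁ − 5 log₁₀ d₁ + 5 = 6.64 − 1.4634 + 5 = 10.1766.
M₂ = 2.22 − 4.0081 + 5 = 3.2119.
L₁/L₂ = 10^(0.4(M₂ − M₁)) = 10^(0.4 × (-6.9647)) = 10^(-2.78588) = 0.0016373.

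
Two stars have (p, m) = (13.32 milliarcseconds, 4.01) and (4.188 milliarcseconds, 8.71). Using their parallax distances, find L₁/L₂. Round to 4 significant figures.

L₁/L₂ = 7.499

d₁ = 1/p₁ = 1/0.01332″ = 75.075 pc; d₂ = 1/p₂ = 1/0.004188″ = 238.78 pc.
M₁ = m₁ − 5 log₁₀ d₁ + 5 = 4.01 − 9.3775 + 5 = -0.3675.
M₂ = 8.71 − 11.8900 + 5 = 1.8200.
L₁/L₂ = 10^(0.4(M₂ − M₁)) = 10^(0.4 × 2.1875) = 10^0.87500 = 7.4989.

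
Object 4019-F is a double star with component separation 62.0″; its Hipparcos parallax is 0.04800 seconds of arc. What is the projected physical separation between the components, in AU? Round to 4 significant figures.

d = 1/p = 1/0.04800″ = 20.833 pc.
At distance d (pc), an angle of θ arcsec spans θ·d AU: s = 62.0 × 20.833 = 1291.6 AU.

1292 AU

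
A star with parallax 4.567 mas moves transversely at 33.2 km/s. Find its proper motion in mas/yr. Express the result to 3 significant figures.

32.0 mas/yr

d = 1/p = 1/0.004567″ = 218.96 pc.
μ = v_t / (4.74 d) = 33.2 / (4.74 × 218.96) = 33.2 / 1037.9 = 0.031988 ″/yr = 31.988 mas/yr.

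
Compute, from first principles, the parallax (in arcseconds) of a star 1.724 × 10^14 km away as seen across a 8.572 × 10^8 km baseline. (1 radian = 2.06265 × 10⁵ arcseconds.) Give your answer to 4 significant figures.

θ ≈ B/d = (8.572 × 10^8) / (1.724 × 10^14) = 4.9722 × 10^-6 rad.
In arcseconds: 4.9722 × 10^-6 × 206265 = 1.0256″.

1.026 arcsec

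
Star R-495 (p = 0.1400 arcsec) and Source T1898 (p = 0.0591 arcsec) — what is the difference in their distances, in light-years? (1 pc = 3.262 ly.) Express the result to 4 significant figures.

31.89 ly

d_A = 1/0.1400″ = 7.1429 pc; d_B = 1/0.05910″ = 16.92 pc.
|d_B − d_A| = |16.92 − 7.1429| = 9.7771 pc = 9.7771 × 3.262 ly = 31.893 ly.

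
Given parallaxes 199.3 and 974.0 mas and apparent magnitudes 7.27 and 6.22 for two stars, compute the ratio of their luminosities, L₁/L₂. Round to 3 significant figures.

d₁ = 1/p₁ = 1/0.1993″ = 5.0176 pc; d₂ = 1/p₂ = 1/0.9740″ = 1.0267 pc.
M₁ = m₁ − 5 log₁₀ d₁ + 5 = 7.27 − 3.5025 + 5 = 8.7675.
M₂ = 6.22 − 0.0572 + 5 = 11.1628.
L₁/L₂ = 10^(0.4(M₂ − M₁)) = 10^(0.4 × 2.3953) = 10^0.95812 = 9.0807.

L₁/L₂ = 9.08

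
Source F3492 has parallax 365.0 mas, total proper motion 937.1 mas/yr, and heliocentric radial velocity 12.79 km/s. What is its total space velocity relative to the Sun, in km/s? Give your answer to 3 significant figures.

d = 1/p = 1/0.3650″ = 2.7397 pc.
μ = 937.1 mas/yr = 0.9371 ″/yr.
v_t = 4.740 μ d = 4.740 × 0.9371 × 2.7397 = 12.169 km/s.
v = √(v_r² + v_t²) = √(12.79² + 12.169²) = √311.669 = 17.654 km/s.

17.7 km/s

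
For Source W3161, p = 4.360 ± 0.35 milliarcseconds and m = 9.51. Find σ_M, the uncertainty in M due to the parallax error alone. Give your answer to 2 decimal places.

σ_M = 0.17 mag

M = m − 5 log₁₀ d + 5 = m + 5 log₁₀ p + 5, so ∂M/∂p = 5/(p ln 10).
σ_M = (5/ln 10) · (σ_p/p) = 2.1715 × 0.35/4.360 = 2.1715 × 0.080275 = 0.17432.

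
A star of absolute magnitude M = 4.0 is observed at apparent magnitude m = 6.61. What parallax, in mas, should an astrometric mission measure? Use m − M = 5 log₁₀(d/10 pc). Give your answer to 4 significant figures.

30.06 mas

m − M = 6.61 − 4.0 = 2.61.
d = 10^((m−M)/5 + 1) = 10^1.522 = 33.266 pc.
p = 1/d = 1/33.266 = 0.030061 arcsec = 30.061 mas.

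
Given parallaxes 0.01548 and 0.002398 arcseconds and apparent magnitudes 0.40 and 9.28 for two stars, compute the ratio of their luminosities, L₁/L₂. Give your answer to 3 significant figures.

L₁/L₂ = 85.5

d₁ = 1/p₁ = 1/0.01548″ = 64.599 pc; d₂ = 1/p₂ = 1/0.002398″ = 417.01 pc.
M₁ = m₁ − 5 log₁₀ d₁ + 5 = 0.40 − 9.0511 + 5 = -3.6511.
M₂ = 9.28 − 13.1007 + 5 = 1.1793.
L₁/L₂ = 10^(0.4(M₂ − M₁)) = 10^(0.4 × 4.8304) = 10^1.93216 = 85.538.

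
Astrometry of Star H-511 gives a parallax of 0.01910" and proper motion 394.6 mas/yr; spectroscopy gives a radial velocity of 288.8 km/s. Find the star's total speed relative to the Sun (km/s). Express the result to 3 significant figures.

d = 1/p = 1/0.01910″ = 52.356 pc.
μ = 394.6 mas/yr = 0.3946 ″/yr.
v_t = 4.740 μ d = 4.740 × 0.3946 × 52.356 = 97.927 km/s.
v = √(v_r² + v_t²) = √(288.8² + 97.927²) = √92995.1 = 304.95 km/s.

305 km/s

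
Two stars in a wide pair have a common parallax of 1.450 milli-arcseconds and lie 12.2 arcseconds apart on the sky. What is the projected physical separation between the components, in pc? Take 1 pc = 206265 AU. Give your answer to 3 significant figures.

d = 1/p = 1/0.001450″ = 689.66 pc.
At distance d (pc), an angle of θ arcsec spans θ·d AU: s = 12.2 × 689.66 = 8413.9 AU.
= 8413.9 / 206265 = 0.040792 pc.

0.0408 pc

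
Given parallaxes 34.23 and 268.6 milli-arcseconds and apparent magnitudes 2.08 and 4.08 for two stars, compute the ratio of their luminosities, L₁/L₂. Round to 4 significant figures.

L₁/L₂ = 388.5

d₁ = 1/p₁ = 1/0.03423″ = 29.214 pc; d₂ = 1/p₂ = 1/0.2686″ = 3.723 pc.
M₁ = m₁ − 5 log₁₀ d₁ + 5 = 2.08 − 7.3280 + 5 = -0.2480.
M₂ = 4.08 − 2.8545 + 5 = 6.2255.
L₁/L₂ = 10^(0.4(M₂ − M₁)) = 10^(0.4 × 6.4735) = 10^2.58940 = 388.51.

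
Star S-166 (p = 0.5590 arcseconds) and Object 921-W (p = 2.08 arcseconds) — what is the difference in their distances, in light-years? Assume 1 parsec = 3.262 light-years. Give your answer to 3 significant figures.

4.27 ly

d_A = 1/0.5590″ = 1.7889 pc; d_B = 1/2.080″ = 0.48077 pc.
|d_B − d_A| = |0.48077 − 1.7889| = 1.3081 pc = 1.3081 × 3.262 ly = 4.267 ly.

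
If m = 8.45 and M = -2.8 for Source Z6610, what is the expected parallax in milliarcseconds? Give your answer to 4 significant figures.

m − M = 8.45 − (-2.8) = 11.25.
d = 10^((m−M)/5 + 1) = 10^3.250 = 1778.3 pc.
p = 1/d = 1/1778.3 = 0.00056233 arcsec = 0.56233 mas.

0.5623 mas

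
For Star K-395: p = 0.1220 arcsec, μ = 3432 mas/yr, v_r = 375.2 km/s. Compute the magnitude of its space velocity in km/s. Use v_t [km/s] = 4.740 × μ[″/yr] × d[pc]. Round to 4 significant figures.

398.2 km/s

d = 1/p = 1/0.1220″ = 8.1967 pc.
μ = 3432 mas/yr = 3.432 ″/yr.
v_t = 4.740 μ d = 4.740 × 3.432 × 8.1967 = 133.34 km/s.
v = √(v_r² + v_t²) = √(375.2² + 133.34²) = √158555 = 398.19 km/s.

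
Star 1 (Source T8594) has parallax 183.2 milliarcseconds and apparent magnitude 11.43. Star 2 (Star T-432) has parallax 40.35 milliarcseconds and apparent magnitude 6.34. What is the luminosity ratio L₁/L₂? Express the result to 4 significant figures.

L₁/L₂ = 0.0004465

d₁ = 1/p₁ = 1/0.1832″ = 5.4585 pc; d₂ = 1/p₂ = 1/0.04035″ = 24.783 pc.
M₁ = m₁ − 5 log₁₀ d₁ + 5 = 11.43 − 3.6854 + 5 = 12.7446.
M₂ = 6.34 − 6.9708 + 5 = 4.3692.
L₁/L₂ = 10^(0.4(M₂ − M₁)) = 10^(0.4 × (-8.3754)) = 10^(-3.35016) = 0.00044652.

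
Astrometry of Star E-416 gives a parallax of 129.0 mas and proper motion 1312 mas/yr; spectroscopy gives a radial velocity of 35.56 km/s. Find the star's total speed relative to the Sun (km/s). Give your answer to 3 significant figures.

59.9 km/s

d = 1/p = 1/0.1290″ = 7.7519 pc.
μ = 1312 mas/yr = 1.312 ″/yr.
v_t = 4.740 μ d = 4.740 × 1.312 × 7.7519 = 48.208 km/s.
v = √(v_r² + v_t²) = √(35.56² + 48.208²) = √3588.52 = 59.904 km/s.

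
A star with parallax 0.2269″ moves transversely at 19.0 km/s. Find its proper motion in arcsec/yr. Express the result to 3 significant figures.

0.910 arcsec/yr

d = 1/p = 1/0.2269″ = 4.4072 pc.
μ = v_t / (4.74 d) = 19.0 / (4.74 × 4.4072) = 19.0 / 20.89 = 0.90953 ″/yr.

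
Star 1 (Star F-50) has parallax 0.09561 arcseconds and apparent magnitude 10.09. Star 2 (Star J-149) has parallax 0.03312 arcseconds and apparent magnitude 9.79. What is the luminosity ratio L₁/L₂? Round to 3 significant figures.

d₁ = 1/p₁ = 1/0.09561″ = 10.459 pc; d₂ = 1/p₂ = 1/0.03312″ = 30.193 pc.
M₁ = m₁ − 5 log₁₀ d₁ + 5 = 10.09 − 5.0975 + 5 = 9.9925.
M₂ = 9.79 − 7.3995 + 5 = 7.3905.
L₁/L₂ = 10^(0.4(M₂ − M₁)) = 10^(0.4 × (-2.6020)) = 10^(-1.04080) = 0.091033.

L₁/L₂ = 0.0910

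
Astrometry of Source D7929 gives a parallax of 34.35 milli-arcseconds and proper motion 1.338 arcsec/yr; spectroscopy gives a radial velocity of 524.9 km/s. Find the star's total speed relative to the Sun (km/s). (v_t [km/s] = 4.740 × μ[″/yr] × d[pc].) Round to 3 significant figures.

556 km/s

d = 1/p = 1/0.03435″ = 29.112 pc.
v_t = 4.740 μ d = 4.740 × 1.338 × 29.112 = 184.63 km/s.
v = √(v_r² + v_t²) = √(524.9² + 184.63²) = √309608 = 556.42 km/s.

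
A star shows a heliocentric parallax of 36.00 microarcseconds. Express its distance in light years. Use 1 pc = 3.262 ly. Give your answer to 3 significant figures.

p = 36.00 microarcseconds = 0.00003600 arcsec.
d = 1/p = 1/0.00003600 = 27778 pc.
In light-years: 27778 × 3.262 = 90612 ly.

90600 light years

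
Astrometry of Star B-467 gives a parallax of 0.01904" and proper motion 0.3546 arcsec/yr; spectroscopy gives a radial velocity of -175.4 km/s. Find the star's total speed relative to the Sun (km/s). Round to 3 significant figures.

196 km/s

d = 1/p = 1/0.01904″ = 52.521 pc.
v_t = 4.740 μ d = 4.740 × 0.3546 × 52.521 = 88.278 km/s.
v = √(v_r² + v_t²) = √((-175.4)² + 88.278²) = √38558.2 = 196.36 km/s.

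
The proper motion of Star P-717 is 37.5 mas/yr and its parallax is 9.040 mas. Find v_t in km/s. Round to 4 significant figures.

19.66 km/s

d = 1/p = 1/0.009040″ = 110.62 pc.
μ = 37.5 mas/yr = 0.0375 ″/yr.
v_t = 4.74 × μ × d = 4.74 × 0.0375 × 110.62 = 19.663 km/s.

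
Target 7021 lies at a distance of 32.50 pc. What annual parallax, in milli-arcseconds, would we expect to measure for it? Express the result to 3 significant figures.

p = 1/d = 1/32.5 = 0.030769 arcsec.
= 0.030769 × 1000 = 30.769 mas.

30.8 mas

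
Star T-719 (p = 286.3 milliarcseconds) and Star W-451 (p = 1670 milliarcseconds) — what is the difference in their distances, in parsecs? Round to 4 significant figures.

d_A = 1/0.2863″ = 3.4928 pc; d_B = 1/1.670″ = 0.5988 pc.
|d_B − d_A| = |0.5988 − 3.4928| = 2.894 pc.

2.894 pc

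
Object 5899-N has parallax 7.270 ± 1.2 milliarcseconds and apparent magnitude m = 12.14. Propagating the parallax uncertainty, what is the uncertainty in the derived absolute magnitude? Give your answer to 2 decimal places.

M = m − 5 log₁₀ d + 5 = m + 5 log₁₀ p + 5, so ∂M/∂p = 5/(p ln 10).
σ_M = (5/ln 10) · (σ_p/p) = 2.1715 × 1.2/7.270 = 2.1715 × 0.16506 = 0.35843.

σ_M = 0.36 mag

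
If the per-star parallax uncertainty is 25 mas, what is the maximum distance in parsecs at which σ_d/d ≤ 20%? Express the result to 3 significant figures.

σ_d/d = σ_p/p, so the condition is σ_p/p ≤ 0.20, i.e. p ≥ σ_p/0.20.
p_min = 25/0.20 = 125 mas = 0.125 arcsec.
d_max = 1/p_min = 1/0.125 = 8 pc.

8.00 pc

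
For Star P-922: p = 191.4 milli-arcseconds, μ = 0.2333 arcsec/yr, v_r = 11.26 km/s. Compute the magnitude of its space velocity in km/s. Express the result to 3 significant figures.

d = 1/p = 1/0.1914″ = 5.2247 pc.
v_t = 4.740 μ d = 4.740 × 0.2333 × 5.2247 = 5.7777 km/s.
v = √(v_r² + v_t²) = √(11.26² + 5.7777²) = √160.169 = 12.656 km/s.

12.7 km/s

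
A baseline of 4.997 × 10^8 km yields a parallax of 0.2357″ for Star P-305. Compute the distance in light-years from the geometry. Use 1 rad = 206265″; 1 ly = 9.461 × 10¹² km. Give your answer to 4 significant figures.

θ = 0.2357″ = 0.2357/206265 = 1.1427 × 10^-6 rad.
d = B/θ = (4.997 × 10^8) / (1.1427 × 10^-6) = 4.3730 × 10^14 km = (4.3730 × 10^14) / (9.461 × 10^12) ly = 46.221 ly.

46.22 ly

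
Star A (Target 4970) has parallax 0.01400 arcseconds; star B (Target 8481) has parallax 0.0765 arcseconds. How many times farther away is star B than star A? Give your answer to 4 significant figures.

0.1830

Since d = 1/p, d_B/d_A = p_A/p_B.
= 0.01400 / 0.0765 = 0.18301.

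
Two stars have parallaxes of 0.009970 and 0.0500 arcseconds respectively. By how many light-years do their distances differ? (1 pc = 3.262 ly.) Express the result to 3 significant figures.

262 ly

d_A = 1/0.009970″ = 100.3 pc; d_B = 1/0.05000″ = 20 pc.
|d_B − d_A| = |20 − 100.3| = 80.3 pc = 80.3 × 3.262 ly = 261.94 ly.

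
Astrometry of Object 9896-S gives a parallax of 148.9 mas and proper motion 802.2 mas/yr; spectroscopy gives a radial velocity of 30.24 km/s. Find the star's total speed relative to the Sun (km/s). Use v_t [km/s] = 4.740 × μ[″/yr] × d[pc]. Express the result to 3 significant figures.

d = 1/p = 1/0.1489″ = 6.7159 pc.
μ = 802.2 mas/yr = 0.8022 ″/yr.
v_t = 4.740 μ d = 4.740 × 0.8022 × 6.7159 = 25.537 km/s.
v = √(v_r² + v_t²) = √(30.24² + 25.537²) = √1566.6 = 39.58 km/s.

39.6 km/s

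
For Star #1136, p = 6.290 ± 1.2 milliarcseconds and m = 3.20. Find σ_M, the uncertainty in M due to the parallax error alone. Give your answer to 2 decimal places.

σ_M = 0.41 mag

M = m − 5 log₁₀ d + 5 = m + 5 log₁₀ p + 5, so ∂M/∂p = 5/(p ln 10).
σ_M = (5/ln 10) · (σ_p/p) = 2.1715 × 1.2/6.290 = 2.1715 × 0.19078 = 0.41428.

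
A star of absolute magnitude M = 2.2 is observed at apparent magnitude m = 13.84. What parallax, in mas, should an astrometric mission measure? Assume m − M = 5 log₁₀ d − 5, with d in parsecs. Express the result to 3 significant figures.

m − M = 13.84 − 2.2 = 11.64.
d = 10^((m−M)/5 + 1) = 10^3.328 = 2128.1 pc.
p = 1/d = 1/2128.1 = 0.0004699 arcsec = 0.4699 mas.

0.470 mas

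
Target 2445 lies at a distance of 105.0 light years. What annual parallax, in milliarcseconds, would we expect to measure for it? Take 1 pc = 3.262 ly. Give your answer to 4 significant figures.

31.07 mas

d = 105.0 ly ÷ 3.262 = 32.189 pc.
p = 1/d = 1/32.189 = 0.031067 arcsec.
= 0.031067 × 1000 = 31.067 mas.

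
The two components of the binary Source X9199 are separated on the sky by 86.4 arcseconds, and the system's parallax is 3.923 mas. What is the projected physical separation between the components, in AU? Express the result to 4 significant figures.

22020 AU

d = 1/p = 1/0.003923″ = 254.91 pc.
At distance d (pc), an angle of θ arcsec spans θ·d AU: s = 86.4 × 254.91 = 22024 AU.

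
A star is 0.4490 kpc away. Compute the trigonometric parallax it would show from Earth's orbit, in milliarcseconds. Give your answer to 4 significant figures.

d = 0.4490 kpc = 449 pc.
p = 1/d = 1/449 = 0.0022272 arcsec.
= 0.0022272 × 1000 = 2.2272 mas.

2.227 mas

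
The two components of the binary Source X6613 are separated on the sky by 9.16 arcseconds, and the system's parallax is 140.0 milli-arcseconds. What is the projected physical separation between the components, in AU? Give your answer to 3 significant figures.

65.4 AU

d = 1/p = 1/0.1400″ = 7.1429 pc.
At distance d (pc), an angle of θ arcsec spans θ·d AU: s = 9.16 × 7.1429 = 65.429 AU.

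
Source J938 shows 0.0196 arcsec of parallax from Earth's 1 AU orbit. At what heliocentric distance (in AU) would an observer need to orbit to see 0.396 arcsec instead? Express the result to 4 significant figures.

Parallax scales linearly with baseline: p ∝ B, so B = p_target / p_Earth × 1 AU.
B = 0.396 / 0.0196 = 20.204 AU.

20.20 AU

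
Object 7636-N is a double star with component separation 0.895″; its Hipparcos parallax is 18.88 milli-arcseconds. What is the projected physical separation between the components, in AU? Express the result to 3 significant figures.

47.4 AU

d = 1/p = 1/0.01888″ = 52.966 pc.
At distance d (pc), an angle of θ arcsec spans θ·d AU: s = 0.895 × 52.966 = 47.405 AU.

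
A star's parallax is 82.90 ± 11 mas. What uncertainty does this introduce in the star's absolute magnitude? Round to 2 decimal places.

M = m − 5 log₁₀ d + 5 = m + 5 log₁₀ p + 5, so ∂M/∂p = 5/(p ln 10).
σ_M = (5/ln 10) · (σ_p/p) = 2.1715 × 11/82.90 = 2.1715 × 0.13269 = 0.28814.

σ_M = 0.29 mag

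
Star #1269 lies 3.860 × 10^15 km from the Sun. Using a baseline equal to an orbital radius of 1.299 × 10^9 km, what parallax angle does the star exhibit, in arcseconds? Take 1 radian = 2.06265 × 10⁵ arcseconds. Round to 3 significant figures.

θ ≈ B/d = (1.299 × 10^9) / (3.860 × 10^15) = 3.3653 × 10^-7 rad.
In arcseconds: 3.3653 × 10^-7 × 206265 = 0.069414″.

0.0694 arcsec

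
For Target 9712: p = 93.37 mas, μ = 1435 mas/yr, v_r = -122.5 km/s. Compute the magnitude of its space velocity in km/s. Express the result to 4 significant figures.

142.5 km/s

d = 1/p = 1/0.09337″ = 10.71 pc.
μ = 1435 mas/yr = 1.435 ″/yr.
v_t = 4.740 μ d = 4.740 × 1.435 × 10.71 = 72.848 km/s.
v = √(v_r² + v_t²) = √((-122.5)² + 72.848²) = √20313.1 = 142.52 km/s.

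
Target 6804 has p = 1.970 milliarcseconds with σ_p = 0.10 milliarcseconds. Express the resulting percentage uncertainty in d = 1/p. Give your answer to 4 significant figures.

For d = 1/p, |σ_d/d| = |σ_p/p|.
σ_p/p = 0.10 / 1.970 = 0.050761 = 5.0761%.

5.076%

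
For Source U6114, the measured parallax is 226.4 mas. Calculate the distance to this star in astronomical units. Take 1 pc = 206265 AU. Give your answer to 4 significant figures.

p = 226.4 mas = 0.2264 arcsec.
d = 1/p = 1/0.2264 = 4.417 pc.
In AU: 4.417 × 206265 = 9.1107 × 10^5 AU.

911100 AU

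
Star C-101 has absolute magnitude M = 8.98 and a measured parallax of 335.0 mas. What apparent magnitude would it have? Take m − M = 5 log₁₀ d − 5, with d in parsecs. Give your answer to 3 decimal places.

d = 1/p = 1/0.3350″ = 2.9851 pc.
m − M = 5 log₁₀ d − 5 = 5 log₁₀(2.9851) − 5 = 2.3748 − 5 = -2.6252.
m = M + (m − M) = 8.98 + (-2.6252) = 6.355.

m = 6.355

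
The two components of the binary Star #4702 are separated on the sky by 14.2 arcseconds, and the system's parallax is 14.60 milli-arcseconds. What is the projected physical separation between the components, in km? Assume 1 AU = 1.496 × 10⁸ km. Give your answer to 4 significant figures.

1.455 × 10^11 km

d = 1/p = 1/0.01460″ = 68.493 pc.
At distance d (pc), an angle of θ arcsec spans θ·d AU: s = 14.2 × 68.493 = 972.6 AU.
= 972.6 × 1.496 × 10⁸ km = 1.4550 × 10^11 km.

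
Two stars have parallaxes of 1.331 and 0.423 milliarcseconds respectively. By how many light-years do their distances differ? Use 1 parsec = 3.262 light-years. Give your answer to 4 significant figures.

5261 ly

d_A = 1/0.001331″ = 751.31 pc; d_B = 1/0.0004230″ = 2364.1 pc.
|d_B − d_A| = |2364.1 − 751.31| = 1612.8 pc = 1612.8 × 3.262 ly = 5261 ly.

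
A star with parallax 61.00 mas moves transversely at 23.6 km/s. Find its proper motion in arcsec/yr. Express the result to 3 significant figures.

0.304 arcsec/yr

d = 1/p = 1/0.06100″ = 16.393 pc.
μ = v_t / (4.74 d) = 23.6 / (4.74 × 16.393) = 23.6 / 77.703 = 0.30372 ″/yr.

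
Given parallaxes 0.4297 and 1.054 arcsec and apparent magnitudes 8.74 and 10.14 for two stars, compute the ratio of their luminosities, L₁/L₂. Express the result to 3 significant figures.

L₁/L₂ = 21.8

d₁ = 1/p₁ = 1/0.4297″ = 2.3272 pc; d₂ = 1/p₂ = 1/1.054″ = 0.94877 pc.
M₁ = m₁ − 5 log₁₀ d₁ + 5 = 8.74 − 1.8342 + 5 = 11.9058.
M₂ = 10.14 − (-0.1142) + 5 = 15.2542.
L₁/L₂ = 10^(0.4(M₂ − M₁)) = 10^(0.4 × 3.3484) = 10^1.33936 = 21.845.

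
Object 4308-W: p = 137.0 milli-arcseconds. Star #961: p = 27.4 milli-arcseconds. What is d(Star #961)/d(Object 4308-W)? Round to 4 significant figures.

Since d = 1/p, d_B/d_A = p_A/p_B.
= 137.0 / 27.4 = 5.

5.000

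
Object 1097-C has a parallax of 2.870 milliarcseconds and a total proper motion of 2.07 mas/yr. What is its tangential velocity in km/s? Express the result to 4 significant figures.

d = 1/p = 1/0.002870″ = 348.43 pc.
μ = 2.07 mas/yr = 0.00207 ″/yr.
v_t = 4.74 × μ × d = 4.74 × 0.00207 × 348.43 = 3.4187 km/s.

3.419 km/s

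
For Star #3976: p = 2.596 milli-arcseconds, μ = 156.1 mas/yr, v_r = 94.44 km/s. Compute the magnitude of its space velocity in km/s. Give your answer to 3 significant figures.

300 km/s

d = 1/p = 1/0.002596″ = 385.21 pc.
μ = 156.1 mas/yr = 0.1561 ″/yr.
v_t = 4.740 μ d = 4.740 × 0.1561 × 385.21 = 285.02 km/s.
v = √(v_r² + v_t²) = √(94.44² + 285.02²) = √90155.3 = 300.26 km/s.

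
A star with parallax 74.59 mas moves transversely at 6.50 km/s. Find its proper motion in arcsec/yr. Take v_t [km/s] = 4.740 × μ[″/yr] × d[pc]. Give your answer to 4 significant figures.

d = 1/p = 1/0.07459″ = 13.407 pc.
μ = v_t / (4.74 d) = 6.50 / (4.74 × 13.407) = 6.50 / 63.549 = 0.10228 ″/yr.

0.1023 arcsec/yr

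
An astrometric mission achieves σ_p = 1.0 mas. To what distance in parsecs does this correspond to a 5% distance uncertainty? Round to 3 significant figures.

50.0 pc

σ_d/d = σ_p/p, so the condition is σ_p/p ≤ 0.05, i.e. p ≥ σ_p/0.05.
p_min = 1.0/0.05 = 20 mas = 0.02 arcsec.
d_max = 1/p_min = 1/0.02 = 50 pc.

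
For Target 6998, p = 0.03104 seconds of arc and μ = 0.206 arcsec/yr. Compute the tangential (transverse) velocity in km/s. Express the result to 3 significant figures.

31.5 km/s

d = 1/p = 1/0.03104″ = 32.216 pc.
v_t = 4.74 × μ × d = 4.74 × 0.206 × 32.216 = 31.457 km/s.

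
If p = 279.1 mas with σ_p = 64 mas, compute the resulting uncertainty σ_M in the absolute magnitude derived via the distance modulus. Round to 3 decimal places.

σ_M = 0.498 mag

M = m − 5 log₁₀ d + 5 = m + 5 log₁₀ p + 5, so ∂M/∂p = 5/(p ln 10).
σ_M = (5/ln 10) · (σ_p/p) = 2.1715 × 64/279.1 = 2.1715 × 0.22931 = 0.49795.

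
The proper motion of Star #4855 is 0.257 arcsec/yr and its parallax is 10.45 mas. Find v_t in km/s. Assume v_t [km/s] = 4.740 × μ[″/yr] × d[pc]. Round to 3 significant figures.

117 km/s

d = 1/p = 1/0.01045″ = 95.694 pc.
v_t = 4.74 × μ × d = 4.74 × 0.257 × 95.694 = 116.57 km/s.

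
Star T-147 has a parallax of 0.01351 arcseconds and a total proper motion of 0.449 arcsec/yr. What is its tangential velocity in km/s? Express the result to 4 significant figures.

157.5 km/s

d = 1/p = 1/0.01351″ = 74.019 pc.
v_t = 4.74 × μ × d = 4.74 × 0.449 × 74.019 = 157.53 km/s.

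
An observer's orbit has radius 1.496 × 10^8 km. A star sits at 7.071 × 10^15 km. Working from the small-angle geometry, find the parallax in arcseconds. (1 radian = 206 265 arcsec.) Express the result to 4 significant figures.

0.004364 arcsec

θ ≈ B/d = (1.496 × 10^8) / (7.071 × 10^15) = 2.1157 × 10^-8 rad.
In arcseconds: 2.1157 × 10^-8 × 206265 = 0.0043639″.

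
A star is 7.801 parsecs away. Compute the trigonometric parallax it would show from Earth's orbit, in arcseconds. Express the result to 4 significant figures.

p = 1/d = 1/7.801 = 0.12819 arcsec.

0.1282 arcsec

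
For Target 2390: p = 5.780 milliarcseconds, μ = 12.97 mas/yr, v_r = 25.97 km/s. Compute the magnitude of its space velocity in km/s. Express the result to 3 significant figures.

d = 1/p = 1/0.005780″ = 173.01 pc.
μ = 12.97 mas/yr = 0.01297 ″/yr.
v_t = 4.740 μ d = 4.740 × 0.01297 × 173.01 = 10.636 km/s.
v = √(v_r² + v_t²) = √(25.97² + 10.636²) = √787.565 = 28.064 km/s.

28.1 km/s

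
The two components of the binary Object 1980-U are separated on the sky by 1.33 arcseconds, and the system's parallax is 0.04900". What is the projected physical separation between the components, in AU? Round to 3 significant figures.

d = 1/p = 1/0.04900″ = 20.408 pc.
At distance d (pc), an angle of θ arcsec spans θ·d AU: s = 1.33 × 20.408 = 27.143 AU.

27.1 AU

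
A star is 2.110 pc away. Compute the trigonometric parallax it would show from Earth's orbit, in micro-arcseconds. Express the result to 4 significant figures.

p = 1/d = 1/2.11 = 0.47393 arcsec.
= 0.47393 × 10⁶ = 4.7393 × 10^5 μas.

473900 μas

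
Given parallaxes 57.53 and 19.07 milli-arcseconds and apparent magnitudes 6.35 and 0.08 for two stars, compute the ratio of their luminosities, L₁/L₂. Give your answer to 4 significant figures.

L₁/L₂ = 0.0003411

d₁ = 1/p₁ = 1/0.05753″ = 17.382 pc; d₂ = 1/p₂ = 1/0.01907″ = 52.438 pc.
M₁ = m₁ − 5 log₁₀ d₁ + 5 = 6.35 − 6.2005 + 5 = 5.1495.
M₂ = 0.08 − 8.5982 + 5 = -3.5182.
L₁/L₂ = 10^(0.4(M₂ − M₁)) = 10^(0.4 × (-8.6677)) = 10^(-3.46708) = 0.00034113.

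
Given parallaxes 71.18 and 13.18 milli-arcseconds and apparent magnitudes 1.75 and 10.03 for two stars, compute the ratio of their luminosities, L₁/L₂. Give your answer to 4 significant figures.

d₁ = 1/p₁ = 1/0.07118″ = 14.049 pc; d₂ = 1/p₂ = 1/0.01318″ = 75.873 pc.
M₁ = m₁ − 5 log₁₀ d₁ + 5 = 1.75 − 5.7382 + 5 = 1.0118.
M₂ = 10.03 − 9.4004 + 5 = 5.6296.
L₁/L₂ = 10^(0.4(M₂ − M₁)) = 10^(0.4 × 4.6178) = 10^1.84712 = 70.327.

L₁/L₂ = 70.33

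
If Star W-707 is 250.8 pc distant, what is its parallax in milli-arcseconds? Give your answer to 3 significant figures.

p = 1/d = 1/250.8 = 0.0039872 arcsec.
= 0.0039872 × 1000 = 3.9872 mas.

3.99 mas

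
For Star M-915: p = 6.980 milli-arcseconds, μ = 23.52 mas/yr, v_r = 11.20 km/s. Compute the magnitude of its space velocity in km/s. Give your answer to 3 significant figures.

19.5 km/s

d = 1/p = 1/0.006980″ = 143.27 pc.
μ = 23.52 mas/yr = 0.02352 ″/yr.
v_t = 4.740 μ d = 4.740 × 0.02352 × 143.27 = 15.972 km/s.
v = √(v_r² + v_t²) = √(11.20² + 15.972²) = √380.545 = 19.508 km/s.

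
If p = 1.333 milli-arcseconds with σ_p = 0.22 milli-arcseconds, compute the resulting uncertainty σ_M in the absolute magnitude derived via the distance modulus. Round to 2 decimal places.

σ_M = 0.36 mag

M = m − 5 log₁₀ d + 5 = m + 5 log₁₀ p + 5, so ∂M/∂p = 5/(p ln 10).
σ_M = (5/ln 10) · (σ_p/p) = 2.1715 × 0.22/1.333 = 2.1715 × 0.16504 = 0.35838.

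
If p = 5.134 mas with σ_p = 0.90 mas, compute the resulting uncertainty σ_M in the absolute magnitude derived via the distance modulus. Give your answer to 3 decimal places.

M = m − 5 log₁₀ d + 5 = m + 5 log₁₀ p + 5, so ∂M/∂p = 5/(p ln 10).
σ_M = (5/ln 10) · (σ_p/p) = 2.1715 × 0.90/5.134 = 2.1715 × 0.1753 = 0.38066.

σ_M = 0.381 mag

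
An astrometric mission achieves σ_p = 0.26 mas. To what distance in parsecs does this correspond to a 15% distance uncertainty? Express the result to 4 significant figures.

σ_d/d = σ_p/p, so the condition is σ_p/p ≤ 0.15, i.e. p ≥ σ_p/0.15.
p_min = 0.26/0.15 = 1.7333 mas = 0.0017333 arcsec.
d_max = 1/p_min = 1/0.0017333 = 576.93 pc.

576.9 pc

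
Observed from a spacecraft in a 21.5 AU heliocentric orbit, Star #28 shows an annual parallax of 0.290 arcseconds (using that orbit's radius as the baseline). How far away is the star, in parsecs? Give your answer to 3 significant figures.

74.1 pc

With baseline B (in AU) and parallax p (in arcsec), d = B/p parsecs.
d = 21.5 / 0.290 = 74.138 pc.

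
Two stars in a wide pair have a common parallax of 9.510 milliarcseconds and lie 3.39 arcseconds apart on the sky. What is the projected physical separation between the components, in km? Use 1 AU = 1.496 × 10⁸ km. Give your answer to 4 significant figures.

d = 1/p = 1/0.009510″ = 105.15 pc.
At distance d (pc), an angle of θ arcsec spans θ·d AU: s = 3.39 × 105.15 = 356.46 AU.
= 356.46 × 1.496 × 10⁸ km = 5.3326 × 10^10 km.

5.333 × 10^10 km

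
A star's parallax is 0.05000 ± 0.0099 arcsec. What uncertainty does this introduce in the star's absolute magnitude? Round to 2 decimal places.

M = m − 5 log₁₀ d + 5 = m + 5 log₁₀ p + 5, so ∂M/∂p = 5/(p ln 10).
σ_M = (5/ln 10) · (σ_p/p) = 2.1715 × 0.0099/0.05000 = 2.1715 × 0.198 = 0.42996.

σ_M = 0.43 mag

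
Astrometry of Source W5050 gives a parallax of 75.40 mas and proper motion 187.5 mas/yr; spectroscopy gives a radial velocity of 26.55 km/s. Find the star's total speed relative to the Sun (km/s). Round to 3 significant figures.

29.0 km/s

d = 1/p = 1/0.07540″ = 13.263 pc.
μ = 187.5 mas/yr = 0.1875 ″/yr.
v_t = 4.740 μ d = 4.740 × 0.1875 × 13.263 = 11.787 km/s.
v = √(v_r² + v_t²) = √(26.55² + 11.787²) = √843.836 = 29.049 km/s.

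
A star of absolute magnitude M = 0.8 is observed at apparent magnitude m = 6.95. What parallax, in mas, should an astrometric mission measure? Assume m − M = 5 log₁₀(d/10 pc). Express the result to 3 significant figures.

m − M = 6.95 − 0.8 = 6.15.
d = 10^((m−M)/5 + 1) = 10^2.230 = 169.82 pc.
p = 1/d = 1/169.82 = 0.0058886 arcsec = 5.8886 mas.

5.89 mas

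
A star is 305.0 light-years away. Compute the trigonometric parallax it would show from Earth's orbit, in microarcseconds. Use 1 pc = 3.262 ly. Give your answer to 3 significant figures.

d = 305.0 ly ÷ 3.262 = 93.501 pc.
p = 1/d = 1/93.501 = 0.010695 arcsec.
= 0.010695 × 10⁶ = 10695 μas.

10700 μas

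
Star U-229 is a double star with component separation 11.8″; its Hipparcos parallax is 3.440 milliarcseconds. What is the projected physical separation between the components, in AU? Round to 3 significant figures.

d = 1/p = 1/0.003440″ = 290.7 pc.
At distance d (pc), an angle of θ arcsec spans θ·d AU: s = 11.8 × 290.7 = 3430.3 AU.

3430 AU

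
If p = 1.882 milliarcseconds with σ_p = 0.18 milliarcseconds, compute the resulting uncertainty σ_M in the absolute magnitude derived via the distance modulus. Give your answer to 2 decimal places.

M = m − 5 log₁₀ d + 5 = m + 5 log₁₀ p + 5, so ∂M/∂p = 5/(p ln 10).
σ_M = (5/ln 10) · (σ_p/p) = 2.1715 × 0.18/1.882 = 2.1715 × 0.095643 = 0.20769.

σ_M = 0.21 mag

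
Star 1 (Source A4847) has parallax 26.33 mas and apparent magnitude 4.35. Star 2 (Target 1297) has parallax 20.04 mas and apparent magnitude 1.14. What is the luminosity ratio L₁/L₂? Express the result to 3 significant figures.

d₁ = 1/p₁ = 1/0.02633″ = 37.979 pc; d₂ = 1/p₂ = 1/0.02004″ = 49.9 pc.
M₁ = m₁ − 5 log₁₀ d₁ + 5 = 4.35 − 7.8977 + 5 = 1.4523.
M₂ = 1.14 − 8.4905 + 5 = -2.3505.
L₁/L₂ = 10^(0.4(M₂ − M₁)) = 10^(0.4 × (-3.8028)) = 10^(-1.52112) = 0.030122.

L₁/L₂ = 0.0301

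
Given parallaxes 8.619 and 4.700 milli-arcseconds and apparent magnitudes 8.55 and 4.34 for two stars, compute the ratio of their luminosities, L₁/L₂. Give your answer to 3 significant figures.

d₁ = 1/p₁ = 1/0.008619″ = 116.02 pc; d₂ = 1/p₂ = 1/0.004700″ = 212.77 pc.
M₁ = m₁ − 5 log₁₀ d₁ + 5 = 8.55 − 10.3227 + 5 = 3.2273.
M₂ = 4.34 − 11.6396 + 5 = -2.2996.
L₁/L₂ = 10^(0.4(M₂ − M₁)) = 10^(0.4 × (-5.5269)) = 10^(-2.21076) = 0.0061552.

L₁/L₂ = 0.00616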